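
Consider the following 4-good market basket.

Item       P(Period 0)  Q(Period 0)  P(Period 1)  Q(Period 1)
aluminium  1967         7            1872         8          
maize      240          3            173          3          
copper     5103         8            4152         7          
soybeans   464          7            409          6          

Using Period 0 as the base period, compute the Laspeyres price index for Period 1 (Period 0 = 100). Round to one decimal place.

84.9

Laspeyres price index uses base-period quantities as weights.
ΣP(Period 1)·Q(Period 0) = 1872×7 + 173×3 + 4152×8 + 409×7 = 13104 + 519 + 33216 + 2863 = 49702
ΣP(Period 0)·Q(Period 0) = 1967×7 + 240×3 + 5103×8 + 464×7 = 13769 + 720 + 40824 + 3248 = 58561
Index = 49702 / 58561 × 100 = 84.8722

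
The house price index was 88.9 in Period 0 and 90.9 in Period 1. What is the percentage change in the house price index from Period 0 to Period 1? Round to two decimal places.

2.25%

Change = (90.9 − 88.9) / 88.9 × 100
       = 2.0 / 88.9 × 100 = 2.2497%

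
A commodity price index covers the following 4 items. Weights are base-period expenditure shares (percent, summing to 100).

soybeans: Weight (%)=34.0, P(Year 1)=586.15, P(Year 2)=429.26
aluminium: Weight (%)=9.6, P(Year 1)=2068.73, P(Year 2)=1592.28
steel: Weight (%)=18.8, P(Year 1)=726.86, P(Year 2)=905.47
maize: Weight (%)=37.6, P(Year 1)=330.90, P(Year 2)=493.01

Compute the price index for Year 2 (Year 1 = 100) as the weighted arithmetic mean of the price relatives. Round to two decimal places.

111.73

soybeans: 34.0 × (429.26/586.15) = 34.0 × 0.732338 = 24.8995
aluminium: 9.6 × (1592.28/2068.73) = 9.6 × 0.769690 = 7.3890
steel: 18.8 × (905.47/726.86) = 18.8 × 1.245728 = 23.4197
maize: 37.6 × (493.01/330.90) = 37.6 × 1.489906 = 56.0205
Index = Σ wᵢ·(p₁ᵢ/p₀ᵢ) = 24.8995 + 7.3890 + 23.4197 + 56.0205 = 111.7287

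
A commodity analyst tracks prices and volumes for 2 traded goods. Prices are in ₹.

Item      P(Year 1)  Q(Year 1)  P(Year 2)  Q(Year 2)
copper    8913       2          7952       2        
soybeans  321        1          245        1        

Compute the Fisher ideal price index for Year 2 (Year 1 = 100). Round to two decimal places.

88.99

Laspeyres component (base-period weights):
ΣP(Year 2)Q(Year 1) = 7952×2 + 245×1 = 15904 + 245 = 16149
ΣP(Year 1)Q(Year 1) = 8913×2 + 321×1 = 17826 + 321 = 18147
L = 16149 / 18147 × 100 = 88.9899
Paasche component (current-period weights):
ΣP(Year 2)Q(Year 2) = 7952×2 + 245×1 = 15904 + 245 = 16149
ΣP(Year 1)Q(Year 2) = 8913×2 + 321×1 = 17826 + 321 = 18147
P = 16149 / 18147 × 100 = 88.9899
Fisher = √(L × P) = √(88.9899 × 88.9899) = 88.9899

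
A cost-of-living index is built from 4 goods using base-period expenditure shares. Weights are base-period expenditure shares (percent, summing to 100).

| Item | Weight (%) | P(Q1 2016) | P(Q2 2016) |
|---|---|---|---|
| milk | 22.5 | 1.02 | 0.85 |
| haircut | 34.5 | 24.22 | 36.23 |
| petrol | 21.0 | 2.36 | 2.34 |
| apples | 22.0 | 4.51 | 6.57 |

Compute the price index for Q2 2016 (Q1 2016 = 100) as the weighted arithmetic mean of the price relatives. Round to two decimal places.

milk: 22.5 × (0.85/1.02) = 22.5 × 0.833333 = 18.7500
haircut: 34.5 × (36.23/24.22) = 34.5 × 1.495871 = 51.6076
petrol: 21.0 × (2.34/2.36) = 21.0 × 0.991525 = 20.8220
apples: 22.0 × (6.57/4.51) = 22.0 × 1.456763 = 32.0488
Index = Σ wᵢ·(p₁ᵢ/p₀ᵢ) = 18.7500 + 51.6076 + 20.8220 + 32.0488 = 123.2284

123.23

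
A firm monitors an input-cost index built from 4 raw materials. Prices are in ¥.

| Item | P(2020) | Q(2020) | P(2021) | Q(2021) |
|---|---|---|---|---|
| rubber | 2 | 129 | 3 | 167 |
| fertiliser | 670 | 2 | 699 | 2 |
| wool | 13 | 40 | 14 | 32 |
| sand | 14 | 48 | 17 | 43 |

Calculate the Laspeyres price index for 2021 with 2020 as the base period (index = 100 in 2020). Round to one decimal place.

Laspeyres price index uses base-period quantities as weights.
ΣP(2021)·Q(2020) = 3×129 + 699×2 + 14×40 + 17×48 = 387 + 1398 + 560 + 816 = 3161
ΣP(2020)·Q(2020) = 2×129 + 670×2 + 13×40 + 14×48 = 258 + 1340 + 520 + 672 = 2790
Index = 3161 / 2790 × 100 = 113.2975

113.3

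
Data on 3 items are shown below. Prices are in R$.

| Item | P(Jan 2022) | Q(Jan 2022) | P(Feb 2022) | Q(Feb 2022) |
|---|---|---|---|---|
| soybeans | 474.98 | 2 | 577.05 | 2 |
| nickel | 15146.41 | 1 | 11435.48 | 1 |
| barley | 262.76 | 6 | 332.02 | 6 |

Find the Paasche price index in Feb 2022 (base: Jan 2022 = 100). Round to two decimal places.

Paasche price index uses current-period quantities as weights.
ΣP(Feb 2022)·Q(Feb 2022) = 577.05×2 + 11435.48×1 + 332.02×6 = 1154.1 + 11435.48 + 1992.12 = 14581.7
ΣP(Jan 2022)·Q(Feb 2022) = 474.98×2 + 15146.41×1 + 262.76×6 = 949.96 + 15146.41 + 1576.56 = 17672.93
Index = 14581.7 / 17672.93 × 100 = 82.5087

82.51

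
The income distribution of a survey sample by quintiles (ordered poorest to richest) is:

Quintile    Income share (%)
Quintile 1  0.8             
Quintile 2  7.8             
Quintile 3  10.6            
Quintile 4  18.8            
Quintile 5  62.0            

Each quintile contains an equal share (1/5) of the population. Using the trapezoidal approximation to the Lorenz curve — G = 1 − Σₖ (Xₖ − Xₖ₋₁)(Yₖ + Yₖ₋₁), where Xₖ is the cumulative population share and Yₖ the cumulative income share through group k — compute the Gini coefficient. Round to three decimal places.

0.534

Cumulative income shares Yₖ: 0.0080, 0.0860, 0.1920, 0.3800, 1.0000
Σ (Xₖ−Xₖ₋₁)(Yₖ+Yₖ₋₁) = (1/5)(0.0080+0.0000) + (1/5)(0.0860+0.0080) + (1/5)(0.1920+0.0860) + (1/5)(0.3800+0.1920) + (1/5)(1.0000+0.3800)
  = 0.0016 + 0.0188 + 0.0556 + 0.1144 + 0.2760 = 0.4664
G = 1 − 0.4664 = 0.5336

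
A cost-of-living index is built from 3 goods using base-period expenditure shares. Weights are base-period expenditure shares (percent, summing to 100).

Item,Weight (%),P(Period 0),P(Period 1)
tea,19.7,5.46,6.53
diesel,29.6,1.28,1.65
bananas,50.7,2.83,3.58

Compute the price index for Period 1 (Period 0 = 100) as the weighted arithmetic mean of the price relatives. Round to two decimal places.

tea: 19.7 × (6.53/5.46) = 19.7 × 1.195971 = 23.5606
diesel: 29.6 × (1.65/1.28) = 29.6 × 1.289062 = 38.1562
bananas: 50.7 × (3.58/2.83) = 50.7 × 1.265018 = 64.1364
Index = Σ wᵢ·(p₁ᵢ/p₀ᵢ) = 23.5606 + 38.1562 + 64.1364 = 125.8533

125.85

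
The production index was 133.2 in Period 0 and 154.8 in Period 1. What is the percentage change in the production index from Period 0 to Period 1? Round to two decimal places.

Change = (154.8 − 133.2) / 133.2 × 100
       = 21.6 / 133.2 × 100 = 16.2162%

16.22%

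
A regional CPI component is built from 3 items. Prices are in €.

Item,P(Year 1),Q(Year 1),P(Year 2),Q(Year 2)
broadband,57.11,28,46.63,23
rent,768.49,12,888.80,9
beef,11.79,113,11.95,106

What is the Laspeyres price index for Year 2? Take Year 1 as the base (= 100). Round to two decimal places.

Laspeyres price index uses base-period quantities as weights.
ΣP(Year 2)·Q(Year 1) = 46.63×28 + 888.80×12 + 11.95×113 = 1305.64 + 10665.6 + 1350.35 = 13321.59
ΣP(Year 1)·Q(Year 1) = 57.11×28 + 768.49×12 + 11.79×113 = 1599.08 + 9221.88 + 1332.27 = 12153.23
Index = 13321.59 / 12153.23 × 100 = 109.6136

109.61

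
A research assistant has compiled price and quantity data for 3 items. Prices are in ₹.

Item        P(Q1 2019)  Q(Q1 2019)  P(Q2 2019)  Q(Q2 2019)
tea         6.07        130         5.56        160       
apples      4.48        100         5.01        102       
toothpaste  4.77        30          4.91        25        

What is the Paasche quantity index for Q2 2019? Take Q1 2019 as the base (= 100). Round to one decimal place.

111.1

Paasche quantity index uses current-period prices as weights.
ΣP(Q2 2019)·Q(Q2 2019) = 5.56×160 + 5.01×102 + 4.91×25 = 889.6 + 511.02 + 122.75 = 1523.37
ΣP(Q2 2019)·Q(Q1 2019) = 5.56×130 + 5.01×100 + 4.91×30 = 722.8 + 501 + 147.3 = 1371.1
Index = 1523.37 / 1371.1 × 100 = 111.1057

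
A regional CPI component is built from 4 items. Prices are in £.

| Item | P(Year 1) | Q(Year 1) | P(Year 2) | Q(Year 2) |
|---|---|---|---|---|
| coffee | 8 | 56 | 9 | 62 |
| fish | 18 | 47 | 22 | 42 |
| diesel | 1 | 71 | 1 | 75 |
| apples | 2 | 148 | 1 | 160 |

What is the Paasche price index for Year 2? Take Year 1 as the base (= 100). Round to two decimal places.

104.25

Paasche price index uses current-period quantities as weights.
ΣP(Year 2)·Q(Year 2) = 9×62 + 22×42 + 1×75 + 1×160 = 558 + 924 + 75 + 160 = 1717
ΣP(Year 1)·Q(Year 2) = 8×62 + 18×42 + 1×75 + 2×160 = 496 + 756 + 75 + 320 = 1647
Index = 1717 / 1647 × 100 = 104.2502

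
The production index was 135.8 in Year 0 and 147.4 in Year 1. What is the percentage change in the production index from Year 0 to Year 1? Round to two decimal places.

Change = (147.4 − 135.8) / 135.8 × 100
       = 11.6 / 135.8 × 100 = 8.5420%

8.54%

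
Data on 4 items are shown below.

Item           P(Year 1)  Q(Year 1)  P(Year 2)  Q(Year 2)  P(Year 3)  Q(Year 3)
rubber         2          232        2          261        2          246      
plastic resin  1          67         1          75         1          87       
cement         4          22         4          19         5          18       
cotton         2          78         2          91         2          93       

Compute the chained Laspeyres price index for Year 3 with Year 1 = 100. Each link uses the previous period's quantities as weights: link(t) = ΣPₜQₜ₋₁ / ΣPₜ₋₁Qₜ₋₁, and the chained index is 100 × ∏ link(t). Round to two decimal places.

Link Year 1→Year 2:
ΣP(Year 2)Q(Year 1) = 2×232 + 1×67 + 4×22 + 2×78 = 464 + 67 + 88 + 156 = 775
ΣP(Year 1)Q(Year 1) = 2×232 + 1×67 + 4×22 + 2×78 = 464 + 67 + 88 + 156 = 775
link = 775/775 = 1.000000
Link Year 2→Year 3:
ΣP(Year 3)Q(Year 2) = 2×261 + 1×75 + 5×19 + 2×91 = 522 + 75 + 95 + 182 = 874
ΣP(Year 2)Q(Year 2) = 2×261 + 1×75 + 4×19 + 2×91 = 522 + 75 + 76 + 182 = 855
link = 874/855 = 1.022222
Chained index = 100 × 1.000000 × 1.022222 = 102.2222

102.22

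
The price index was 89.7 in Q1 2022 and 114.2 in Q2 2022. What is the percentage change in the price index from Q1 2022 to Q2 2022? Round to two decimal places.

27.31%

Change = (114.2 − 89.7) / 89.7 × 100
       = 24.5 / 89.7 × 100 = 27.3133%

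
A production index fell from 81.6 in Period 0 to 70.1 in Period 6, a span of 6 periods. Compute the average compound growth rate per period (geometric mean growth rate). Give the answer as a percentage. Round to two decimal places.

Growth factor = (70.1/81.6)^(1/6) = (0.859069)^(1/6) = 0.975000
Growth rate = 0.975000 − 1 = -0.025000 = -2.5000%

-2.50%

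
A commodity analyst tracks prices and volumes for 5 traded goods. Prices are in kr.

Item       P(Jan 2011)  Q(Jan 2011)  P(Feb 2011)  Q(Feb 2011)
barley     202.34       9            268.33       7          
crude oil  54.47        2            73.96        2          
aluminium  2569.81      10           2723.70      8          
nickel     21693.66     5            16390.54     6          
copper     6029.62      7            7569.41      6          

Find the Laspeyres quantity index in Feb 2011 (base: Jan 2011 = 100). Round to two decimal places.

Laspeyres quantity index uses base-period prices as weights.
ΣP(Jan 2011)·Q(Feb 2011) = 202.34×7 + 54.47×2 + 2569.81×8 + 21693.66×6 + 6029.62×6 = 1416.38 + 108.94 + 20558.48 + 130161.96 + 36177.72 = 188423.48
ΣP(Jan 2011)·Q(Jan 2011) = 202.34×9 + 54.47×2 + 2569.81×10 + 21693.66×5 + 6029.62×7 = 1821.06 + 108.94 + 25698.1 + 108468.3 + 42207.34 = 178303.74
Index = 188423.48 / 178303.74 × 100 = 105.6756

105.68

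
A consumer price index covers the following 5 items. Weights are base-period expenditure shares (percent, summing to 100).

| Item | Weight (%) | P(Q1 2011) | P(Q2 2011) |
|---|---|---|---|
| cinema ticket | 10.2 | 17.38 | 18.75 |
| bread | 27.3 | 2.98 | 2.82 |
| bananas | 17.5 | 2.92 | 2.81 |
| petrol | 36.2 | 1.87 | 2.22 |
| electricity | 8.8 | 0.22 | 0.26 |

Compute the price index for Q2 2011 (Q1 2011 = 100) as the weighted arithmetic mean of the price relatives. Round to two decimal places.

cinema ticket: 10.2 × (18.75/17.38) = 10.2 × 1.078826 = 11.0040
bread: 27.3 × (2.82/2.98) = 27.3 × 0.946309 = 25.8342
bananas: 17.5 × (2.81/2.92) = 17.5 × 0.962329 = 16.8408
petrol: 36.2 × (2.22/1.87) = 36.2 × 1.187166 = 42.9754
electricity: 8.8 × (0.26/0.22) = 8.8 × 1.181818 = 10.4000
Index = Σ wᵢ·(p₁ᵢ/p₀ᵢ) = 11.0040 + 25.8342 + 16.8408 + 42.9754 + 10.4000 = 107.0544

107.05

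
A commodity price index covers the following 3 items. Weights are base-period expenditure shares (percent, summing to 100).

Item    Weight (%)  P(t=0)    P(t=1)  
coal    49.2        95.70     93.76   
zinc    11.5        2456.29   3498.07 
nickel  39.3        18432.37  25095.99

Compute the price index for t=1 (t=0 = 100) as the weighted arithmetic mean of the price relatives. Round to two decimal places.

coal: 49.2 × (93.76/95.70) = 49.2 × 0.979728 = 48.2026
zinc: 11.5 × (3498.07/2456.29) = 11.5 × 1.424127 = 16.3775
nickel: 39.3 × (25095.99/18432.37) = 39.3 × 1.361517 = 53.5076
Index = Σ wᵢ·(p₁ᵢ/p₀ᵢ) = 48.2026 + 16.3775 + 53.5076 = 118.0877

118.09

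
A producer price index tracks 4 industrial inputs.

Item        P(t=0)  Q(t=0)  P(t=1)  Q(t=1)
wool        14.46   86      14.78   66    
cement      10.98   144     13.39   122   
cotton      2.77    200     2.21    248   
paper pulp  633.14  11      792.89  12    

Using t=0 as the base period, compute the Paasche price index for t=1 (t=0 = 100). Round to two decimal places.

119.79

Paasche price index uses current-period quantities as weights.
ΣP(t=1)·Q(t=1) = 14.78×66 + 13.39×122 + 2.21×248 + 792.89×12 = 975.48 + 1633.58 + 548.08 + 9514.68 = 12671.82
ΣP(t=0)·Q(t=1) = 14.46×66 + 10.98×122 + 2.77×248 + 633.14×12 = 954.36 + 1339.56 + 686.96 + 7597.68 = 10578.56
Index = 12671.82 / 10578.56 × 100 = 119.7878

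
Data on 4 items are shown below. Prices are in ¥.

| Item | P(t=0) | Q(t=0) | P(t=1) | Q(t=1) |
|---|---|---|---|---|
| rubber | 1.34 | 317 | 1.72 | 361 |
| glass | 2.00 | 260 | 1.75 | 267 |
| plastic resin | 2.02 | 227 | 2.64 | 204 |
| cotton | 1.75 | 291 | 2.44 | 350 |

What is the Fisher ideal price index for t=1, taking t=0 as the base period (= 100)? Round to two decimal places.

Laspeyres component (base-period weights):
ΣP(t=1)Q(t=0) = 1.72×317 + 1.75×260 + 2.64×227 + 2.44×291 = 545.24 + 455 + 599.28 + 710.04 = 2309.56
ΣP(t=0)Q(t=0) = 1.34×317 + 2.00×260 + 2.02×227 + 1.75×291 = 424.78 + 520 + 458.54 + 509.25 = 1912.57
L = 2309.56 / 1912.57 × 100 = 120.7569
Paasche component (current-period weights):
ΣP(t=1)Q(t=1) = 1.72×361 + 1.75×267 + 2.64×204 + 2.44×350 = 620.92 + 467.25 + 538.56 + 854 = 2480.73
ΣP(t=0)Q(t=1) = 1.34×361 + 2.00×267 + 2.02×204 + 1.75×350 = 483.74 + 534 + 412.08 + 612.5 = 2042.32
P = 2480.73 / 2042.32 × 100 = 121.4663
Fisher = √(L × P) = √(120.7569 × 121.4663) = 121.1111

121.11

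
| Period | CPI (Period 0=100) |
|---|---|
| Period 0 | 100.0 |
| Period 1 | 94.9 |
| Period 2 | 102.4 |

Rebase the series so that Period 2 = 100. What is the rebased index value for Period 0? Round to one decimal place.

Rebased(Period 0) = 100.0 / 102.4 × 100 = 97.6562

97.7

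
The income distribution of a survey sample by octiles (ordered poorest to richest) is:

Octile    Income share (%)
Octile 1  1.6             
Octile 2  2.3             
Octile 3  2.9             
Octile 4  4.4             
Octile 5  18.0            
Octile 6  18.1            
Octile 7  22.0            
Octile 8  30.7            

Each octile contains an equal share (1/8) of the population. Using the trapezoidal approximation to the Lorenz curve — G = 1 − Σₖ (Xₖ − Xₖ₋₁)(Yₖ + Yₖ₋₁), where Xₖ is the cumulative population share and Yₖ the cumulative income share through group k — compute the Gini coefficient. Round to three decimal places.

Cumulative income shares Yₖ: 0.0160, 0.0390, 0.0680, 0.1120, 0.2920, 0.4730, 0.6930, 1.0000
Σ (Xₖ−Xₖ₋₁)(Yₖ+Yₖ₋₁) = (1/8)(0.0160+0.0000) + (1/8)(0.0390+0.0160) + (1/8)(0.0680+0.0390) + (1/8)(0.1120+0.0680) + (1/8)(0.2920+0.1120) + (1/8)(0.4730+0.2920) + (1/8)(0.6930+0.4730) + (1/8)(1.0000+0.6930)
  = 0.0020 + 0.0069 + 0.0134 + 0.0225 + 0.0505 + 0.0956 + 0.1458 + 0.2116 = 0.5483
G = 1 − 0.5483 = 0.4517

0.452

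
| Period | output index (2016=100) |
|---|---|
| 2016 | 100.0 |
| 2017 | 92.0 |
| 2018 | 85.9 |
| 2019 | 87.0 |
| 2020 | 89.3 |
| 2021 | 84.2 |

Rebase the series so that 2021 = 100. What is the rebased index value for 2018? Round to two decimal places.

102.02

Rebased(2018) = 85.9 / 84.2 × 100 = 102.0190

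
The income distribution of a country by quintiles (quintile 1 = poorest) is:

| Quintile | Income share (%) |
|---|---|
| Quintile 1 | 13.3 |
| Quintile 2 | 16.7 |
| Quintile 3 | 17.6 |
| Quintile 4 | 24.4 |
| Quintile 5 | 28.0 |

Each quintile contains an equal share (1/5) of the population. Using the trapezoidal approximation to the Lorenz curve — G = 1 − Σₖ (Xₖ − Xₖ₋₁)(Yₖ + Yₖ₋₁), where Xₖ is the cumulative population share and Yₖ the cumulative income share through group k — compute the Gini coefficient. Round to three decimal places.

Cumulative income shares Yₖ: 0.1330, 0.3000, 0.4760, 0.7200, 1.0000
Σ (Xₖ−Xₖ₋₁)(Yₖ+Yₖ₋₁) = (1/5)(0.1330+0.0000) + (1/5)(0.3000+0.1330) + (1/5)(0.4760+0.3000) + (1/5)(0.7200+0.4760) + (1/5)(1.0000+0.7200)
  = 0.0266 + 0.0866 + 0.1552 + 0.2392 + 0.3440 = 0.8516
G = 1 − 0.8516 = 0.1484

0.148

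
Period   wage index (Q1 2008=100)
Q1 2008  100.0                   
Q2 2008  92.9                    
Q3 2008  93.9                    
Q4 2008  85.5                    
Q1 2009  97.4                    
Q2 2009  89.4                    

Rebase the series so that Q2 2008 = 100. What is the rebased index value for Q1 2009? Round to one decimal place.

104.8

Rebased(Q1 2009) = 97.4 / 92.9 × 100 = 104.8439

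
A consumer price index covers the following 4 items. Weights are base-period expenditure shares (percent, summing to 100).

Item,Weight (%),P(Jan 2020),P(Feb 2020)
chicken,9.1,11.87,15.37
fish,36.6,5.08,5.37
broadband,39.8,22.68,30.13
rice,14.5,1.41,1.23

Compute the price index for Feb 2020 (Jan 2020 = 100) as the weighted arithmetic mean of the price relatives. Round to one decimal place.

116.0

chicken: 9.1 × (15.37/11.87) = 9.1 × 1.294861 = 11.7832
fish: 36.6 × (5.37/5.08) = 36.6 × 1.057087 = 38.6894
broadband: 39.8 × (30.13/22.68) = 39.8 × 1.328483 = 52.8736
rice: 14.5 × (1.23/1.41) = 14.5 × 0.872340 = 12.6489
Index = Σ wᵢ·(p₁ᵢ/p₀ᵢ) = 11.7832 + 38.6894 + 52.8736 + 12.6489 = 115.9952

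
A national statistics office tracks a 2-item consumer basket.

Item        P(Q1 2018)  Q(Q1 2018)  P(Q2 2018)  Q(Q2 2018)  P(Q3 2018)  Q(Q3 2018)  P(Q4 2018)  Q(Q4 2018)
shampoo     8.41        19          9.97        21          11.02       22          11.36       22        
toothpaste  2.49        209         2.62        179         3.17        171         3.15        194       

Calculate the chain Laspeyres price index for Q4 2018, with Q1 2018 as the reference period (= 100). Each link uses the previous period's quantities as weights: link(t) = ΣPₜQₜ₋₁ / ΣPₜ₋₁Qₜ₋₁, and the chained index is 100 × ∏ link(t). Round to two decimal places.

128.26

Link Q1 2018→Q2 2018:
ΣP(Q2 2018)Q(Q1 2018) = 9.97×19 + 2.62×209 = 189.43 + 547.58 = 737.01
ΣP(Q1 2018)Q(Q1 2018) = 8.41×19 + 2.49×209 = 159.79 + 520.41 = 680.2
link = 737.01/680.2 = 1.083520
Link Q2 2018→Q3 2018:
ΣP(Q3 2018)Q(Q2 2018) = 11.02×21 + 3.17×179 = 231.42 + 567.43 = 798.85
ΣP(Q2 2018)Q(Q2 2018) = 9.97×21 + 2.62×179 = 209.37 + 468.98 = 678.35
link = 798.85/678.35 = 1.177637
Link Q3 2018→Q4 2018:
ΣP(Q4 2018)Q(Q3 2018) = 11.36×22 + 3.15×171 = 249.92 + 538.65 = 788.57
ΣP(Q3 2018)Q(Q3 2018) = 11.02×22 + 3.17×171 = 242.44 + 542.07 = 784.51
link = 788.57/784.51 = 1.005175
Chained index = 100 × 1.083520 × 1.177637 × 1.005175 = 128.2596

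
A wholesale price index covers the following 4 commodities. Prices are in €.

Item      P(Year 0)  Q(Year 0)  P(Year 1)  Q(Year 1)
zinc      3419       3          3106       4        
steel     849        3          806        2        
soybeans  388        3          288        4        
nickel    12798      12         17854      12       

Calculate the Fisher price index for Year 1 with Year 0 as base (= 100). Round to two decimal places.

Laspeyres component (base-period weights):
ΣP(Year 1)Q(Year 0) = 3106×3 + 806×3 + 288×3 + 17854×12 = 9318 + 2418 + 864 + 214248 = 226848
ΣP(Year 0)Q(Year 0) = 3419×3 + 849×3 + 388×3 + 12798×12 = 10257 + 2547 + 1164 + 153576 = 167544
L = 226848 / 167544 × 100 = 135.3961
Paasche component (current-period weights):
ΣP(Year 1)Q(Year 1) = 3106×4 + 806×2 + 288×4 + 17854×12 = 12424 + 1612 + 1152 + 214248 = 229436
ΣP(Year 0)Q(Year 1) = 3419×4 + 849×2 + 388×4 + 12798×12 = 13676 + 1698 + 1552 + 153576 = 170502
P = 229436 / 170502 × 100 = 134.5650
Fisher = √(L × P) = √(135.3961 × 134.5650) = 134.9799

134.98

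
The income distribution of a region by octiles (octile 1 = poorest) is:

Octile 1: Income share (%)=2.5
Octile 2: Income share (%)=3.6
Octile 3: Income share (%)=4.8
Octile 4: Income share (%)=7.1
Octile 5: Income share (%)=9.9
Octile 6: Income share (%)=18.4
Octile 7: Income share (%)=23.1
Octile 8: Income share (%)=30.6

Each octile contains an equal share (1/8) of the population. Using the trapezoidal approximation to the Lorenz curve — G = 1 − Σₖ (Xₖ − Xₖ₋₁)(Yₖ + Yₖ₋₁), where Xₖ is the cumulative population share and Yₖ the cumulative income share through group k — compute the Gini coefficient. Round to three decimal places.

0.422

Cumulative income shares Yₖ: 0.0250, 0.0610, 0.1090, 0.1800, 0.2790, 0.4630, 0.6940, 1.0000
Σ (Xₖ−Xₖ₋₁)(Yₖ+Yₖ₋₁) = (1/8)(0.0250+0.0000) + (1/8)(0.0610+0.0250) + (1/8)(0.1090+0.0610) + (1/8)(0.1800+0.1090) + (1/8)(0.2790+0.1800) + (1/8)(0.4630+0.2790) + (1/8)(0.6940+0.4630) + (1/8)(1.0000+0.6940)
  = 0.0031 + 0.0108 + 0.0213 + 0.0361 + 0.0574 + 0.0927 + 0.1446 + 0.2117 = 0.5777
G = 1 − 0.5777 = 0.4223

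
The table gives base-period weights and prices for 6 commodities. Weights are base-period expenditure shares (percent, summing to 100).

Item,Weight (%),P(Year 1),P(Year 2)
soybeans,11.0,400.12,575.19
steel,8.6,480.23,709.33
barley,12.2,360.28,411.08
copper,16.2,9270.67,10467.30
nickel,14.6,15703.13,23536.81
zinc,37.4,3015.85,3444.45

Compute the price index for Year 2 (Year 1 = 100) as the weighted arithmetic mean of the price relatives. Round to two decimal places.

soybeans: 11.0 × (575.19/400.12) = 11.0 × 1.437544 = 15.8130
steel: 8.6 × (709.33/480.23) = 8.6 × 1.477063 = 12.7027
barley: 12.2 × (411.08/360.28) = 12.2 × 1.141001 = 13.9202
copper: 16.2 × (10467.30/9270.67) = 16.2 × 1.129077 = 18.2910
nickel: 14.6 × (23536.81/15703.13) = 14.6 × 1.498861 = 21.8834
zinc: 37.4 × (3444.45/3015.85) = 37.4 × 1.142116 = 42.7151
Index = Σ wᵢ·(p₁ᵢ/p₀ᵢ) = 15.8130 + 12.7027 + 13.9202 + 18.2910 + 21.8834 + 42.7151 = 125.3255

125.33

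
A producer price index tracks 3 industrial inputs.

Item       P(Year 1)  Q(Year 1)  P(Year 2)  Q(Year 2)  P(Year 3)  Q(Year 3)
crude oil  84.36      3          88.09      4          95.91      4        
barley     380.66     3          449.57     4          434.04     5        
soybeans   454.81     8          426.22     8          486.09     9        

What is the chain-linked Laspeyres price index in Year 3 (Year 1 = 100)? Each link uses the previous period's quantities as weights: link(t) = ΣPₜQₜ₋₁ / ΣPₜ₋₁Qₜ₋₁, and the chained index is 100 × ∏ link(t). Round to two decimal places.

107.83

Link Year 1→Year 2:
ΣP(Year 2)Q(Year 1) = 88.09×3 + 449.57×3 + 426.22×8 = 264.27 + 1348.71 + 3409.76 = 5022.74
ΣP(Year 1)Q(Year 1) = 84.36×3 + 380.66×3 + 454.81×8 = 253.08 + 1141.98 + 3638.48 = 5033.54
link = 5022.74/5033.54 = 0.997854
Link Year 2→Year 3:
ΣP(Year 3)Q(Year 2) = 95.91×4 + 434.04×4 + 486.09×8 = 383.64 + 1736.16 + 3888.72 = 6008.52
ΣP(Year 2)Q(Year 2) = 88.09×4 + 449.57×4 + 426.22×8 = 352.36 + 1798.28 + 3409.76 = 5560.4
link = 6008.52/5560.4 = 1.080591
Chained index = 100 × 0.997854 × 1.080591 = 107.8273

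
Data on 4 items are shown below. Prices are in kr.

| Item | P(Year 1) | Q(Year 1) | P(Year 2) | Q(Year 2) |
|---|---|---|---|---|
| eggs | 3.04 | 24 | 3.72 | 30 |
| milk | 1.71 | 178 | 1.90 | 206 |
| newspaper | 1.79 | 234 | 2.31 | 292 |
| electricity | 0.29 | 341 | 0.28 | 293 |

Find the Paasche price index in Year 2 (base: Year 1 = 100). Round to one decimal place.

Paasche price index uses current-period quantities as weights.
ΣP(Year 2)·Q(Year 2) = 3.72×30 + 1.90×206 + 2.31×292 + 0.28×293 = 111.6 + 391.4 + 674.52 + 82.04 = 1259.56
ΣP(Year 1)·Q(Year 2) = 3.04×30 + 1.71×206 + 1.79×292 + 0.29×293 = 91.2 + 352.26 + 522.68 + 84.97 = 1051.11
Index = 1259.56 / 1051.11 × 100 = 119.8314

119.8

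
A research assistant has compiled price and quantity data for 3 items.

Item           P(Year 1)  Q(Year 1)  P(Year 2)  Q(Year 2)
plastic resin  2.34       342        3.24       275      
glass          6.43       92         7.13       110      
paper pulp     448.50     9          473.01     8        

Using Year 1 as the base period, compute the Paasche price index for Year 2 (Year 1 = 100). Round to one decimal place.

110.5

Paasche price index uses current-period quantities as weights.
ΣP(Year 2)·Q(Year 2) = 3.24×275 + 7.13×110 + 473.01×8 = 891 + 784.3 + 3784.08 = 5459.38
ΣP(Year 1)·Q(Year 2) = 2.34×275 + 6.43×110 + 448.50×8 = 643.5 + 707.3 + 3588 = 4938.8
Index = 5459.38 / 4938.8 × 100 = 110.5406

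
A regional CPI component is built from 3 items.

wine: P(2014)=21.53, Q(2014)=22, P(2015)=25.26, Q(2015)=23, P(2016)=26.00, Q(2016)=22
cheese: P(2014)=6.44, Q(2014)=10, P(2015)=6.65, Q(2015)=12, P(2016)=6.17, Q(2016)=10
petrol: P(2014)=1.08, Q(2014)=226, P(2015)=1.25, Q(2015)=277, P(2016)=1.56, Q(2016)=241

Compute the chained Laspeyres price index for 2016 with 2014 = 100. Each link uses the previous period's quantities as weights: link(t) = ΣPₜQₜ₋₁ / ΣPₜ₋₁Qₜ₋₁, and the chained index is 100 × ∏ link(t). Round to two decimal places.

126.83

Link 2014→2015:
ΣP(2015)Q(2014) = 25.26×22 + 6.65×10 + 1.25×226 = 555.72 + 66.5 + 282.5 = 904.72
ΣP(2014)Q(2014) = 21.53×22 + 6.44×10 + 1.08×226 = 473.66 + 64.4 + 244.08 = 782.14
link = 904.72/782.14 = 1.156724
Link 2015→2016:
ΣP(2016)Q(2015) = 26.00×23 + 6.17×12 + 1.56×277 = 598 + 74.04 + 432.12 = 1104.16
ΣP(2015)Q(2015) = 25.26×23 + 6.65×12 + 1.25×277 = 580.98 + 79.8 + 346.25 = 1007.03
link = 1104.16/1007.03 = 1.096452
Chained index = 100 × 1.156724 × 1.096452 = 126.8292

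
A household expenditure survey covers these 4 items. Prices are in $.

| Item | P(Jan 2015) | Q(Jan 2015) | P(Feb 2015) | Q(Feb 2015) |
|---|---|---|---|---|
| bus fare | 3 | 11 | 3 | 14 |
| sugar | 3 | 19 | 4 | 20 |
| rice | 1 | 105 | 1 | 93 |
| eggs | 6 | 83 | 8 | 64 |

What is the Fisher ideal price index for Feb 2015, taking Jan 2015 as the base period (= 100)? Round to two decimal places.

Laspeyres component (base-period weights):
ΣP(Feb 2015)Q(Jan 2015) = 3×11 + 4×19 + 1×105 + 8×83 = 33 + 76 + 105 + 664 = 878
ΣP(Jan 2015)Q(Jan 2015) = 3×11 + 3×19 + 1×105 + 6×83 = 33 + 57 + 105 + 498 = 693
L = 878 / 693 × 100 = 126.6955
Paasche component (current-period weights):
ΣP(Feb 2015)Q(Feb 2015) = 3×14 + 4×20 + 1×93 + 8×64 = 42 + 80 + 93 + 512 = 727
ΣP(Jan 2015)Q(Feb 2015) = 3×14 + 3×20 + 1×93 + 6×64 = 42 + 60 + 93 + 384 = 579
P = 727 / 579 × 100 = 125.5613
Fisher = √(L × P) = √(126.6955 × 125.5613) = 126.1271

126.13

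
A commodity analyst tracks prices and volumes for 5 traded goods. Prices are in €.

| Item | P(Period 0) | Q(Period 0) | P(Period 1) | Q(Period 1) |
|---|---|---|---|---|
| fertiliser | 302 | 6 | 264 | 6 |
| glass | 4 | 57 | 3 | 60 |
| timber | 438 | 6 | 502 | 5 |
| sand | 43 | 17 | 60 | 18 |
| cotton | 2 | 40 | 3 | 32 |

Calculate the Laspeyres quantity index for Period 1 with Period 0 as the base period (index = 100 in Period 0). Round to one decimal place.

Laspeyres quantity index uses base-period prices as weights.
ΣP(Period 0)·Q(Period 1) = 302×6 + 4×60 + 438×5 + 43×18 + 2×32 = 1812 + 240 + 2190 + 774 + 64 = 5080
ΣP(Period 0)·Q(Period 0) = 302×6 + 4×57 + 438×6 + 43×17 + 2×40 = 1812 + 228 + 2628 + 731 + 80 = 5479
Index = 5080 / 5479 × 100 = 92.7176

92.7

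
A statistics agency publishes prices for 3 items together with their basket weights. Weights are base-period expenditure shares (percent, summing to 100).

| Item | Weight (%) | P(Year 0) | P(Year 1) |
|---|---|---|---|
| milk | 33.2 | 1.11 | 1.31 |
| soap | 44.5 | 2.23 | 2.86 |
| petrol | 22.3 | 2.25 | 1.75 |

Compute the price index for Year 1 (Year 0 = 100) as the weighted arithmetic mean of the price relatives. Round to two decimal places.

milk: 33.2 × (1.31/1.11) = 33.2 × 1.180180 = 39.1820
soap: 44.5 × (2.86/2.23) = 44.5 × 1.282511 = 57.0717
petrol: 22.3 × (1.75/2.25) = 22.3 × 0.777778 = 17.3444
Index = Σ wᵢ·(p₁ᵢ/p₀ᵢ) = 39.1820 + 57.0717 + 17.3444 = 113.5982

113.60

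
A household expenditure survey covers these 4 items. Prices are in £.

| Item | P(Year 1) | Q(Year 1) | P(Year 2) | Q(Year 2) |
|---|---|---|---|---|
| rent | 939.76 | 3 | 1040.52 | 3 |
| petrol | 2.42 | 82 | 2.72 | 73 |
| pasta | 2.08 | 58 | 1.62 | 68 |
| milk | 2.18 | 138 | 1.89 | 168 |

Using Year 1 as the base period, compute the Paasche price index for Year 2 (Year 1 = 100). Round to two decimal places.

106.97

Paasche price index uses current-period quantities as weights.
ΣP(Year 2)·Q(Year 2) = 1040.52×3 + 2.72×73 + 1.62×68 + 1.89×168 = 3121.56 + 198.56 + 110.16 + 317.52 = 3747.8
ΣP(Year 1)·Q(Year 2) = 939.76×3 + 2.42×73 + 2.08×68 + 2.18×168 = 2819.28 + 176.66 + 141.44 + 366.24 = 3503.62
Index = 3747.8 / 3503.62 × 100 = 106.9694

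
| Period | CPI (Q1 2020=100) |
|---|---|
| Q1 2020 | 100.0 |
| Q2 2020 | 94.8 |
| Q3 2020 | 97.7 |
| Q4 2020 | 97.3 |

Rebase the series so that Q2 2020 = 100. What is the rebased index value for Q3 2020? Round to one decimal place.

Rebased(Q3 2020) = 97.7 / 94.8 × 100 = 103.0591

103.1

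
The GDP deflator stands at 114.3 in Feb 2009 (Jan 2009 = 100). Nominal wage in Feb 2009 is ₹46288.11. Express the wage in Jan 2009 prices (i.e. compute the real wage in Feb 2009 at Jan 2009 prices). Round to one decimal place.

Real = Nominal ÷ (Index/100) = 46288.11 ÷ (114.3/100)
     = 46288.11 ÷ 1.143 = 40497.0341

40497.0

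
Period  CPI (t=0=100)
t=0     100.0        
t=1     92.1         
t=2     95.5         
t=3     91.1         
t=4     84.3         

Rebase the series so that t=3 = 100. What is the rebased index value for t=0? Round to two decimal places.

Rebased(t=0) = 100.0 / 91.1 × 100 = 109.7695

109.77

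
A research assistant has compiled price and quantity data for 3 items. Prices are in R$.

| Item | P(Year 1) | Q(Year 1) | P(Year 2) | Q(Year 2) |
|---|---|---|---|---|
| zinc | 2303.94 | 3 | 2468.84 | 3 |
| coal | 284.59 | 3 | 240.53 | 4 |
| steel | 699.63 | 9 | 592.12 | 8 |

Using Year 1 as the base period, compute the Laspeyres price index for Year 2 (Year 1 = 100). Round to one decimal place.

Laspeyres price index uses base-period quantities as weights.
ΣP(Year 2)·Q(Year 1) = 2468.84×3 + 240.53×3 + 592.12×9 = 7406.52 + 721.59 + 5329.08 = 13457.19
ΣP(Year 1)·Q(Year 1) = 2303.94×3 + 284.59×3 + 699.63×9 = 6911.82 + 853.77 + 6296.67 = 14062.26
Index = 13457.19 / 14062.26 × 100 = 95.6972

95.7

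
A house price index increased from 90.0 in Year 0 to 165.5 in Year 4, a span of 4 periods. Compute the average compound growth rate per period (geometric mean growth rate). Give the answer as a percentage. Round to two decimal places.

16.45%

Growth factor = (165.5/90.0)^(1/4) = (1.838889)^(1/4) = 1.164498
Growth rate = 1.164498 − 1 = 0.164498 = 16.4498%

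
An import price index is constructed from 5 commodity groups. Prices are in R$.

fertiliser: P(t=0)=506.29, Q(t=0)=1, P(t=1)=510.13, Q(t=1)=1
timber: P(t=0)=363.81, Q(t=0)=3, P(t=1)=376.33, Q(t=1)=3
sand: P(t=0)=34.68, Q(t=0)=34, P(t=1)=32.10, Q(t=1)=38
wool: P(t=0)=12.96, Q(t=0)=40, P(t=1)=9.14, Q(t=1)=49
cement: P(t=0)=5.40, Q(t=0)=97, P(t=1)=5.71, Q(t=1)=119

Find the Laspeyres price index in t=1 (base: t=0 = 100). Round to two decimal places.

Laspeyres price index uses base-period quantities as weights.
ΣP(t=1)·Q(t=0) = 510.13×1 + 376.33×3 + 32.10×34 + 9.14×40 + 5.71×97 = 510.13 + 1128.99 + 1091.4 + 365.6 + 553.87 = 3649.99
ΣP(t=0)·Q(t=0) = 506.29×1 + 363.81×3 + 34.68×34 + 12.96×40 + 5.40×97 = 506.29 + 1091.43 + 1179.12 + 518.4 + 523.8 = 3819.04
Index = 3649.99 / 3819.04 × 100 = 95.5735

95.57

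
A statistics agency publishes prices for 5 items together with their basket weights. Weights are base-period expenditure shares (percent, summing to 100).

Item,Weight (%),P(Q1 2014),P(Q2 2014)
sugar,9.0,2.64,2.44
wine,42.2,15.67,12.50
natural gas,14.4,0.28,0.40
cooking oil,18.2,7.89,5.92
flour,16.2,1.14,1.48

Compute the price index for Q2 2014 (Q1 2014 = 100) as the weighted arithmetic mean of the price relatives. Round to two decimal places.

97.24

sugar: 9.0 × (2.44/2.64) = 9.0 × 0.924242 = 8.3182
wine: 42.2 × (12.50/15.67) = 42.2 × 0.797703 = 33.6631
natural gas: 14.4 × (0.40/0.28) = 14.4 × 1.428571 = 20.5714
cooking oil: 18.2 × (5.92/7.89) = 18.2 × 0.750317 = 13.6558
flour: 16.2 × (1.48/1.14) = 16.2 × 1.298246 = 21.0316
Index = Σ wᵢ·(p₁ᵢ/p₀ᵢ) = 8.3182 + 33.6631 + 20.5714 + 13.6558 + 21.0316 = 97.2400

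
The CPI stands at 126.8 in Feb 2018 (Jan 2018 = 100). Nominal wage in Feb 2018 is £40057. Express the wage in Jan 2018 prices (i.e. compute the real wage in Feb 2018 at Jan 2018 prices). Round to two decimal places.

31590.69

Real = Nominal ÷ (Index/100) = 40057 ÷ (126.8/100)
     = 40057 ÷ 1.268 = 31590.6940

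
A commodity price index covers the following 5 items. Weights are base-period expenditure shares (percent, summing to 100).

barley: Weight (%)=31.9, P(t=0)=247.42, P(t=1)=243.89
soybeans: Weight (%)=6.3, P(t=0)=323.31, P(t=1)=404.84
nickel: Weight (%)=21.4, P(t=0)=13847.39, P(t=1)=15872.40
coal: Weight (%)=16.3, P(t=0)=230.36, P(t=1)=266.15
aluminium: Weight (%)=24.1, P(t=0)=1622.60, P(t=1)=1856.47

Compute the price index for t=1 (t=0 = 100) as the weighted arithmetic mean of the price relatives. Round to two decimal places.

110.27

barley: 31.9 × (243.89/247.42) = 31.9 × 0.985733 = 31.4449
soybeans: 6.3 × (404.84/323.31) = 6.3 × 1.252173 = 7.8887
nickel: 21.4 × (15872.40/13847.39) = 21.4 × 1.146238 = 24.5295
coal: 16.3 × (266.15/230.36) = 16.3 × 1.155366 = 18.8325
aluminium: 24.1 × (1856.47/1622.60) = 24.1 × 1.144133 = 27.5736
Index = Σ wᵢ·(p₁ᵢ/p₀ᵢ) = 31.4449 + 7.8887 + 24.5295 + 18.8325 + 27.5736 = 110.2691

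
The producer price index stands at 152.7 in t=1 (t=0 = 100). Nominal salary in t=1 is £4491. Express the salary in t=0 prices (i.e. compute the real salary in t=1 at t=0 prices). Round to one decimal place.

Real = Nominal ÷ (Index/100) = 4491 ÷ (152.7/100)
     = 4491 ÷ 1.527 = 2941.0609

2941.1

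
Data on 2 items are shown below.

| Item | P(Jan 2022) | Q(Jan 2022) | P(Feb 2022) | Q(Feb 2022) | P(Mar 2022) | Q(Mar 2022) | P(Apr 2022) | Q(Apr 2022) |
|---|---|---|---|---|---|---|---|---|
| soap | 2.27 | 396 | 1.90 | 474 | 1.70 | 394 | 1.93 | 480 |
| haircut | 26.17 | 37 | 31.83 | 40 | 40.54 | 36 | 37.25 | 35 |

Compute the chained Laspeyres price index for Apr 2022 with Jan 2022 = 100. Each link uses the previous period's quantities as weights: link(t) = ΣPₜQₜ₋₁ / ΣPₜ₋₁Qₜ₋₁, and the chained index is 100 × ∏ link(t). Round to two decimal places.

Link Jan 2022→Feb 2022:
ΣP(Feb 2022)Q(Jan 2022) = 1.90×396 + 31.83×37 = 752.4 + 1177.71 = 1930.11
ΣP(Jan 2022)Q(Jan 2022) = 2.27×396 + 26.17×37 = 898.92 + 968.29 = 1867.21
link = 1930.11/1867.21 = 1.033687
Link Feb 2022→Mar 2022:
ΣP(Mar 2022)Q(Feb 2022) = 1.70×474 + 40.54×40 = 805.8 + 1621.6 = 2427.4
ΣP(Feb 2022)Q(Feb 2022) = 1.90×474 + 31.83×40 = 900.6 + 1273.2 = 2173.8
link = 2427.4/2173.8 = 1.116662
Link Mar 2022→Apr 2022:
ΣP(Apr 2022)Q(Mar 2022) = 1.93×394 + 37.25×36 = 760.42 + 1341 = 2101.42
ΣP(Mar 2022)Q(Mar 2022) = 1.70×394 + 40.54×36 = 669.8 + 1459.44 = 2129.24
link = 2101.42/2129.24 = 0.986934
Chained index = 100 × 1.033687 × 1.116662 × 0.986934 = 113.9197

113.92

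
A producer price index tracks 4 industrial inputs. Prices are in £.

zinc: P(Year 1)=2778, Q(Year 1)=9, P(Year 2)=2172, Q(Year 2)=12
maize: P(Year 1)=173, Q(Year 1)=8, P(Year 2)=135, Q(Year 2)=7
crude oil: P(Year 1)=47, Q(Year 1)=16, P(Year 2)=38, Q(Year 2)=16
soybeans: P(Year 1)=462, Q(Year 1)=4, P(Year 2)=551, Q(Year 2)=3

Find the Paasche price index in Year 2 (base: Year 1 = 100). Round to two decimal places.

Paasche price index uses current-period quantities as weights.
ΣP(Year 2)·Q(Year 2) = 2172×12 + 135×7 + 38×16 + 551×3 = 26064 + 945 + 608 + 1653 = 29270
ΣP(Year 1)·Q(Year 2) = 2778×12 + 173×7 + 47×16 + 462×3 = 33336 + 1211 + 752 + 1386 = 36685
Index = 29270 / 36685 × 100 = 79.7874

79.79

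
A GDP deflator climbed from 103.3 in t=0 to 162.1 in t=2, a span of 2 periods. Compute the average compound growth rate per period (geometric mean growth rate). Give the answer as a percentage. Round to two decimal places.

25.27%

Growth factor = (162.1/103.3)^(1/2) = (1.569216)^(1/2) = 1.252683
Growth rate = 1.252683 − 1 = 0.252683 = 25.2683%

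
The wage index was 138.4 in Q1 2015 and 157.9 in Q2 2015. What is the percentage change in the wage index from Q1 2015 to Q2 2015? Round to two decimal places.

14.09%

Change = (157.9 − 138.4) / 138.4 × 100
       = 19.5 / 138.4 × 100 = 14.0896%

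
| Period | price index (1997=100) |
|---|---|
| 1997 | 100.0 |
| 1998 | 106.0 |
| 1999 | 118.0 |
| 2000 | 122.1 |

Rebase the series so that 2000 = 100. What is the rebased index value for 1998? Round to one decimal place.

Rebased(1998) = 106.0 / 122.1 × 100 = 86.8141

86.8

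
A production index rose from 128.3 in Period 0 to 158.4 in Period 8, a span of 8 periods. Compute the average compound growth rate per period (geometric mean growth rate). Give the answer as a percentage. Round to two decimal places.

Growth factor = (158.4/128.3)^(1/8) = (1.234606)^(1/8) = 1.026694
Growth rate = 1.026694 − 1 = 0.026694 = 2.6694%

2.67%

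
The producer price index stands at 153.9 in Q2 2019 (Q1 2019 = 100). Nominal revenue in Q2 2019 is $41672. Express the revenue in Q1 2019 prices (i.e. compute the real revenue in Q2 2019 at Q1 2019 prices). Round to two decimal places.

27077.32

Real = Nominal ÷ (Index/100) = 41672 ÷ (153.9/100)
     = 41672 ÷ 1.539 = 27077.3229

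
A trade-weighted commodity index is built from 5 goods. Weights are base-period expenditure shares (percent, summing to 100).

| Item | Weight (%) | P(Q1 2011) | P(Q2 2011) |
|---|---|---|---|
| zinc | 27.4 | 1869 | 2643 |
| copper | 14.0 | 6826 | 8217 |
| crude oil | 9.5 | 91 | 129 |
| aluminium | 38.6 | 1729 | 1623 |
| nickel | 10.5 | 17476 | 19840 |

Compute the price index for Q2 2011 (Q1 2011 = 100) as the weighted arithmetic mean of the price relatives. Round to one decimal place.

zinc: 27.4 × (2643/1869) = 27.4 × 1.414125 = 38.7470
copper: 14.0 × (8217/6826) = 14.0 × 1.203780 = 16.8529
crude oil: 9.5 × (129/91) = 9.5 × 1.417582 = 13.4670
aluminium: 38.6 × (1623/1729) = 38.6 × 0.938693 = 36.2335
nickel: 10.5 × (19840/17476) = 10.5 × 1.135271 = 11.9203
Index = Σ wᵢ·(p₁ᵢ/p₀ᵢ) = 38.7470 + 16.8529 + 13.4670 + 36.2335 + 11.9203 = 117.2209

117.2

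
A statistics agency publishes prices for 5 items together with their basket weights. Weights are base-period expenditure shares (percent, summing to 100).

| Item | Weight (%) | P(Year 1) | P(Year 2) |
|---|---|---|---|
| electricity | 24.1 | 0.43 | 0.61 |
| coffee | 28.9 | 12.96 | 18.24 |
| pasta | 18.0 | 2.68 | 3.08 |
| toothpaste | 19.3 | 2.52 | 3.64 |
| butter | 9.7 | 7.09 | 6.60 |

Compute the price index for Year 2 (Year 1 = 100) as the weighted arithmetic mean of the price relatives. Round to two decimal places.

electricity: 24.1 × (0.61/0.43) = 24.1 × 1.418605 = 34.1884
coffee: 28.9 × (18.24/12.96) = 28.9 × 1.407407 = 40.6741
pasta: 18.0 × (3.08/2.68) = 18.0 × 1.149254 = 20.6866
toothpaste: 19.3 × (3.64/2.52) = 19.3 × 1.444444 = 27.8778
butter: 9.7 × (6.60/7.09) = 9.7 × 0.930889 = 9.0296
Index = Σ wᵢ·(p₁ᵢ/p₀ᵢ) = 34.1884 + 40.6741 + 20.6866 + 27.8778 + 9.0296 = 132.4564

132.46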